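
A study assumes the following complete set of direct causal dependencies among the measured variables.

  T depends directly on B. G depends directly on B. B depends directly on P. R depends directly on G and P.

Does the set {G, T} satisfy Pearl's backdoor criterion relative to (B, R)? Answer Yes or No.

No

Backdoor paths from B to R (paths whose first edge points into B):
  P1: B <- P -> R
Condition 1 (no descendant of B in the set): FAILS — G and T are descendants of B.
Condition 2 (every backdoor path blocked by {G, T}):
  P1: open — no interior node is in the conditioning set.
{G, T} does not satisfy the backdoor criterion.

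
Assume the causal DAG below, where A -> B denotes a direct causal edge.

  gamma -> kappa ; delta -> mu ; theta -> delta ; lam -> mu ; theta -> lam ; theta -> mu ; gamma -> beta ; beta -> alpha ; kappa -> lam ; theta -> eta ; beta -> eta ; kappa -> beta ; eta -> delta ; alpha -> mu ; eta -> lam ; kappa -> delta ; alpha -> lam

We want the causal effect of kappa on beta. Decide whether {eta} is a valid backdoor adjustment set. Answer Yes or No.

Backdoor paths from kappa to beta (paths whose first edge points into kappa):
  P1: kappa <- gamma -> beta
Condition 1 (no descendant of kappa in the set): FAILS — eta is a descendant of kappa.
Condition 2 (every backdoor path blocked by {eta}):
  P1: open — no interior node is in the conditioning set.
{eta} does not satisfy the backdoor criterion.

No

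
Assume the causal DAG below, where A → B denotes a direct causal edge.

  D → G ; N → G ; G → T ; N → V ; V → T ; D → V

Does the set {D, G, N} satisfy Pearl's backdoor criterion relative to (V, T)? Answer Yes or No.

Yes

Backdoor paths from V to T (paths whose first edge points into V):
  P1: V <- D -> G -> T
  P2: V <- N -> G -> T
Condition 1 (no descendant of V in the set): holds — descendants of V are {T}; none are in {D, G, N}.
Condition 2 (every backdoor path blocked by {D, G, N}):
  P1: blocked at fork node D ∈ conditioning set.
  P2: blocked at fork node N ∈ conditioning set.
{D, G, N} satisfies the backdoor criterion.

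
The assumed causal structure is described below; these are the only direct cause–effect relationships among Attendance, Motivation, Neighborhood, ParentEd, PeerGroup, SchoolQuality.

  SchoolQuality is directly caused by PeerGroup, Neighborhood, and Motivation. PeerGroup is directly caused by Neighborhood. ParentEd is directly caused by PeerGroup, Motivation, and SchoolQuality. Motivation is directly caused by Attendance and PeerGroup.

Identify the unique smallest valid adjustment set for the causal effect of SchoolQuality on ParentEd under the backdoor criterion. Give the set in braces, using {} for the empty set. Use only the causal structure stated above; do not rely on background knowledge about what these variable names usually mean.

{Motivation, PeerGroup}

Variables eligible for adjustment (non-descendants of SchoolQuality, excluding SchoolQuality and ParentEd): {Attendance, Motivation, Neighborhood, PeerGroup}.
Backdoor paths from SchoolQuality to ParentEd:
  P1: SchoolQuality <- Neighborhood -> PeerGroup -> Motivation -> ParentEd
  P2: SchoolQuality <- Neighborhood -> PeerGroup -> ParentEd
  P3: SchoolQuality <- PeerGroup -> Motivation -> ParentEd
  P4: SchoolQuality <- PeerGroup -> ParentEd
  P5: SchoolQuality <- Motivation <- PeerGroup -> ParentEd
  P6: SchoolQuality <- Motivation -> ParentEd
The empty set is not sufficient: P1 (SchoolQuality <- Neighborhood -> PeerGroup -> Motivation -> ParentEd) has no collider blocking it and no conditioned non-collider, so it is open.
Try {Motivation, PeerGroup}:
  P1: blocked at chain node PeerGroup ∈ conditioning set.
  P2: blocked at chain node PeerGroup ∈ conditioning set.
  P3: blocked at fork node PeerGroup ∈ conditioning set.
  P4: blocked at fork node PeerGroup ∈ conditioning set.
  P5: blocked at chain node Motivation ∈ conditioning set.
  P6: blocked at fork node Motivation ∈ conditioning set.
{Motivation, PeerGroup} contains no descendant of SchoolQuality and blocks every backdoor path.
Every element of {Motivation, PeerGroup} is needed (dropping Motivation leaves P6 open; dropping PeerGroup leaves P2 open), so no proper subset is valid.
Among all size-2 subsets of the eligible variables, only {Motivation, PeerGroup} blocks every backdoor path, so it is the unique smallest valid adjustment set.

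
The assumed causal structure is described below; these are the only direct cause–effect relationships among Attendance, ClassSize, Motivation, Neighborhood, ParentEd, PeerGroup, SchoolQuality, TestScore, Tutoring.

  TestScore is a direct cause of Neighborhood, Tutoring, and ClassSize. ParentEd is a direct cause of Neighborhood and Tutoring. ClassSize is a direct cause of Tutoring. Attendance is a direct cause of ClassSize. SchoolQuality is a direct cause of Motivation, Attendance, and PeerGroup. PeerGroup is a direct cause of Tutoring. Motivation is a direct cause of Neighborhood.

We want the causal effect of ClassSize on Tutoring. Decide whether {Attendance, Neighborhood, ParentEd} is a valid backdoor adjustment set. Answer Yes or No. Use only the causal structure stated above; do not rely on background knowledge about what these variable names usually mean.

No

Backdoor paths from ClassSize to Tutoring (paths whose first edge points into ClassSize):
  P1: ClassSize <- TestScore -> Tutoring
  P2: ClassSize <- TestScore -> Neighborhood <- Motivation <- SchoolQuality -> PeerGroup -> Tutoring
  P3: ClassSize <- TestScore -> Neighborhood <- ParentEd -> Tutoring
  P4: ClassSize <- Attendance <- SchoolQuality -> Motivation -> Neighborhood <- TestScore -> Tutoring
  P5: ClassSize <- Attendance <- SchoolQuality -> Motivation -> Neighborhood <- ParentEd -> Tutoring
  P6: ClassSize <- Attendance <- SchoolQuality -> PeerGroup -> Tutoring
Condition 1 (no descendant of ClassSize in the set): holds — descendants of ClassSize are {Tutoring}; none are in {Attendance, Neighborhood, ParentEd}.
Condition 2 (every backdoor path blocked by {Attendance, Neighborhood, ParentEd}):
  P1: open — no interior node is in the conditioning set.
  P2: open — collider(s) Neighborhood are conditioned on (or have a conditioned descendant) and no non-collider on the path is in the set.
  P3: blocked at fork node ParentEd ∈ conditioning set.
  P4: blocked at chain node Attendance ∈ conditioning set.
  P5: blocked at chain node Attendance ∈ conditioning set.
  P6: blocked at chain node Attendance ∈ conditioning set.
{Attendance, Neighborhood, ParentEd} does not satisfy the backdoor criterion.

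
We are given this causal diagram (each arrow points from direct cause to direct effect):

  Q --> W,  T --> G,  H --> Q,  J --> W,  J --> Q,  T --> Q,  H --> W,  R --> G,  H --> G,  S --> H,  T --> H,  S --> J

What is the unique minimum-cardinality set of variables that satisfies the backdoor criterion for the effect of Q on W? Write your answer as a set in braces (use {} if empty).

Variables eligible for adjustment (non-descendants of Q, excluding Q and W): {G, H, J, R, S, T}.
Backdoor paths from Q to W:
  P1: Q <- J <- S -> H -> W
  P2: Q <- J -> W
  P3: Q <- T -> H <- S -> J -> W
  P4: Q <- T -> H -> W
  P5: Q <- T -> G <- H <- S -> J -> W
  P6: Q <- T -> G <- H -> W
  P7: Q <- H <- S -> J -> W
  P8: Q <- H -> W
The empty set is not sufficient: P1 (Q <- J <- S -> H -> W) has no collider blocking it and no conditioned non-collider, so it is open.
Try {H, J}:
  P1: blocked at chain node J ∈ conditioning set.
  P2: blocked at fork node J ∈ conditioning set.
  P3: blocked at chain node J ∈ conditioning set.
  P4: blocked at chain node H ∈ conditioning set.
  P5: blocked at collider G (neither it nor any descendant is in the conditioning set).
  P6: blocked at collider G (neither it nor any descendant is in the conditioning set).
  P7: blocked at chain node H ∈ conditioning set.
  P8: blocked at fork node H ∈ conditioning set.
{H, J} contains no descendant of Q and blocks every backdoor path.
Every element of {H, J} is needed (dropping H leaves P4 open; dropping J leaves P2 open), so no proper subset is valid.
Among all size-2 subsets of the eligible variables, only {H, J} blocks every backdoor path, so it is the unique smallest valid adjustment set.

{H, J}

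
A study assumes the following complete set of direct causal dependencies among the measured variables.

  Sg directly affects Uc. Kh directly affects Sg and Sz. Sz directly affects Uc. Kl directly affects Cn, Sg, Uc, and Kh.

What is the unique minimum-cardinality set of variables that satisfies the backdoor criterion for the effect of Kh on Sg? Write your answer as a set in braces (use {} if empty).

{Kl}

Variables eligible for adjustment (non-descendants of Kh, excluding Kh and Sg): {Cn, Kl}.
Backdoor paths from Kh to Sg:
  P1: Kh <- Kl -> Sg
  P2: Kh <- Kl -> Uc <- Sg
The empty set is not sufficient: P1 (Kh <- Kl -> Sg) has no collider blocking it and no conditioned non-collider, so it is open.
Try {Kl}:
  P1: blocked at fork node Kl ∈ conditioning set.
  P2: blocked at fork node Kl ∈ conditioning set.
{Kl} contains no descendant of Kh and blocks every backdoor path.
No other singleton works — e.g. {Cn} leaves P1 open — so {Kl} is the unique smallest valid adjustment set.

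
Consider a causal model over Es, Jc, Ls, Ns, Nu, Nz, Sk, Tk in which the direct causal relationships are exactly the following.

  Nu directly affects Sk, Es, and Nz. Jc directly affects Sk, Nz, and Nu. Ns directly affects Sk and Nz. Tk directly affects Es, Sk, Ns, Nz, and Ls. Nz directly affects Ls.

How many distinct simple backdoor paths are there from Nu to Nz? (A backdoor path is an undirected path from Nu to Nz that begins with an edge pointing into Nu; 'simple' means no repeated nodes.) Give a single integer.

A backdoor path from Nu to Nz is any simple undirected path whose first edge points into Nu (i.e. leaves Nu via a parent).
Parents of Nu: {Jc}.
Enumerating:
  P1: Nu <- Jc -> Sk <- Tk -> Ns -> Nz
  P2: Nu <- Jc -> Sk <- Tk -> Nz
  P3: Nu <- Jc -> Sk <- Tk -> Ls <- Nz
  P4: Nu <- Jc -> Sk <- Ns <- Tk -> Nz
  P5: Nu <- Jc -> Sk <- Ns <- Tk -> Ls <- Nz
  P6: Nu <- Jc -> Sk <- Ns -> Nz
  P7: Nu <- Jc -> Nz
That exhausts the simple backdoor paths. Count: 7.

7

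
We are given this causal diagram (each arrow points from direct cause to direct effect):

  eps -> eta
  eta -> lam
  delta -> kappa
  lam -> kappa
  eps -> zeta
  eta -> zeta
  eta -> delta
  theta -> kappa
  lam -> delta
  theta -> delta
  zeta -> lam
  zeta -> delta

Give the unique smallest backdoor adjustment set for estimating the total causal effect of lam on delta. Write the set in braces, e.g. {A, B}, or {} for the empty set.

{eta, zeta}

Variables eligible for adjustment (non-descendants of lam, excluding lam and delta): {eps, eta, theta, zeta}.
Backdoor paths from lam to delta:
  P1: lam <- eta <- eps -> zeta -> delta
  P2: lam <- eta -> zeta -> delta
  P3: lam <- eta -> delta
  P4: lam <- zeta <- eps -> eta -> delta
  P5: lam <- zeta <- eta -> delta
  P6: lam <- zeta -> delta
The empty set is not sufficient: P1 (lam <- eta <- eps -> zeta -> delta) has no collider blocking it and no conditioned non-collider, so it is open.
Try {eta, zeta}:
  P1: blocked at chain node eta ∈ conditioning set.
  P2: blocked at fork node eta ∈ conditioning set.
  P3: blocked at fork node eta ∈ conditioning set.
  P4: blocked at chain node zeta ∈ conditioning set.
  P5: blocked at chain node zeta ∈ conditioning set.
  P6: blocked at fork node zeta ∈ conditioning set.
{eta, zeta} contains no descendant of lam and blocks every backdoor path.
Every element of {eta, zeta} is needed (dropping eta leaves P3 open; dropping zeta leaves P6 open), so no proper subset is valid.
Among all size-2 subsets of the eligible variables, only {eta, zeta} blocks every backdoor path, so it is the unique smallest valid adjustment set.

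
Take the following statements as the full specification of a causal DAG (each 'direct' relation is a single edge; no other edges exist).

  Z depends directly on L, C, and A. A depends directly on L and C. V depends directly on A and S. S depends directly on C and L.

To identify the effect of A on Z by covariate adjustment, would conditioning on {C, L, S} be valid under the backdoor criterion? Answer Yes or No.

Backdoor paths from A to Z (paths whose first edge points into A):
  P1: A <- L -> S <- C -> Z
  P2: A <- L -> Z
  P3: A <- C -> S <- L -> Z
  P4: A <- C -> Z
Condition 1 (no descendant of A in the set): holds — descendants of A are {V, Z}; none are in {C, L, S}.
Condition 2 (every backdoor path blocked by {C, L, S}):
  P1: blocked at fork node L ∈ conditioning set.
  P2: blocked at fork node L ∈ conditioning set.
  P3: blocked at fork node C ∈ conditioning set.
  P4: blocked at fork node C ∈ conditioning set.
{C, L, S} satisfies the backdoor criterion.

Yes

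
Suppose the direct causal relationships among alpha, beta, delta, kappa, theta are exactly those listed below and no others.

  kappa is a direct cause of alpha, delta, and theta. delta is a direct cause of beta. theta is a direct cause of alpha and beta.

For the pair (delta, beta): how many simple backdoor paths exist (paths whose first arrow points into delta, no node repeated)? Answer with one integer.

A backdoor path from delta to beta is any simple undirected path whose first edge points into delta (i.e. leaves delta via a parent).
Parents of delta: {kappa}.
Enumerating:
  P1: delta <- kappa -> theta -> beta
  P2: delta <- kappa -> alpha <- theta -> beta
That exhausts the simple backdoor paths. Count: 2.

2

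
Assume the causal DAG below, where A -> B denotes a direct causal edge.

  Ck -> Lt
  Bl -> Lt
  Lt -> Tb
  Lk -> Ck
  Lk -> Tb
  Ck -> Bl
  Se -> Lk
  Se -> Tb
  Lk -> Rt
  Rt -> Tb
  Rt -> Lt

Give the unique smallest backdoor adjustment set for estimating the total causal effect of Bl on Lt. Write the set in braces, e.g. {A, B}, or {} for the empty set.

{Ck}

Variables eligible for adjustment (non-descendants of Bl, excluding Bl and Lt): {Ck, Lk, Rt, Se}.
Backdoor paths from Bl to Lt:
  P1: Bl <- Ck <- Lk <- Se -> Tb <- Rt -> Lt
  P2: Bl <- Ck <- Lk <- Se -> Tb <- Lt
  P3: Bl <- Ck <- Lk -> Rt -> Lt
  P4: Bl <- Ck <- Lk -> Rt -> Tb <- Lt
  P5: Bl <- Ck <- Lk -> Tb <- Rt -> Lt
  P6: Bl <- Ck <- Lk -> Tb <- Lt
  P7: Bl <- Ck -> Lt
The empty set is not sufficient: P3 (Bl <- Ck <- Lk -> Rt -> Lt) has no collider blocking it and no conditioned non-collider, so it is open.
Try {Ck}:
  P1: blocked at chain node Ck ∈ conditioning set.
  P2: blocked at chain node Ck ∈ conditioning set.
  P3: blocked at chain node Ck ∈ conditioning set.
  P4: blocked at chain node Ck ∈ conditioning set.
  P5: blocked at chain node Ck ∈ conditioning set.
  P6: blocked at chain node Ck ∈ conditioning set.
  P7: blocked at fork node Ck ∈ conditioning set.
{Ck} contains no descendant of Bl and blocks every backdoor path.
No other singleton works — e.g. {Se} leaves P3 open — so {Ck} is the unique smallest valid adjustment set.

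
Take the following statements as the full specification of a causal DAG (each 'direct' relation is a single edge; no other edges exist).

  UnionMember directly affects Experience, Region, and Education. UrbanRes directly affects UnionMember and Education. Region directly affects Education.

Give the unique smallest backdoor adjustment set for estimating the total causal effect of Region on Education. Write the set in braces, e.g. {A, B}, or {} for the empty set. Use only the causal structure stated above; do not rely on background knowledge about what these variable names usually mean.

{UnionMember}

Variables eligible for adjustment (non-descendants of Region, excluding Region and Education): {Experience, UnionMember, UrbanRes}.
Backdoor paths from Region to Education:
  P1: Region <- UnionMember <- UrbanRes -> Education
  P2: Region <- UnionMember -> Education
The empty set is not sufficient: P1 (Region <- UnionMember <- UrbanRes -> Education) has no collider blocking it and no conditioned non-collider, so it is open.
Try {UnionMember}:
  P1: blocked at chain node UnionMember ∈ conditioning set.
  P2: blocked at fork node UnionMember ∈ conditioning set.
{UnionMember} contains no descendant of Region and blocks every backdoor path.
No other singleton works — e.g. {UrbanRes} leaves P2 open — so {UnionMember} is the unique smallest valid adjustment set.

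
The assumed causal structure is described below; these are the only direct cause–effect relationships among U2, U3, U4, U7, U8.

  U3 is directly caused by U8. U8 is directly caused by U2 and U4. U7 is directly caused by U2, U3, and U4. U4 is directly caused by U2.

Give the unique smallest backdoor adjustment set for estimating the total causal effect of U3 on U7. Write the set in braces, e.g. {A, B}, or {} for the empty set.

{U8}

Variables eligible for adjustment (non-descendants of U3, excluding U3 and U7): {U2, U4, U8}.
Backdoor paths from U3 to U7:
  P1: U3 <- U8 <- U2 -> U4 -> U7
  P2: U3 <- U8 <- U2 -> U7
  P3: U3 <- U8 <- U4 <- U2 -> U7
  P4: U3 <- U8 <- U4 -> U7
The empty set is not sufficient: P1 (U3 <- U8 <- U2 -> U4 -> U7) has no collider blocking it and no conditioned non-collider, so it is open.
Try {U8}:
  P1: blocked at chain node U8 ∈ conditioning set.
  P2: blocked at chain node U8 ∈ conditioning set.
  P3: blocked at chain node U8 ∈ conditioning set.
  P4: blocked at chain node U8 ∈ conditioning set.
{U8} contains no descendant of U3 and blocks every backdoor path.
No other singleton works — e.g. {U2} leaves P4 open — so {U8} is the unique smallest valid adjustment set.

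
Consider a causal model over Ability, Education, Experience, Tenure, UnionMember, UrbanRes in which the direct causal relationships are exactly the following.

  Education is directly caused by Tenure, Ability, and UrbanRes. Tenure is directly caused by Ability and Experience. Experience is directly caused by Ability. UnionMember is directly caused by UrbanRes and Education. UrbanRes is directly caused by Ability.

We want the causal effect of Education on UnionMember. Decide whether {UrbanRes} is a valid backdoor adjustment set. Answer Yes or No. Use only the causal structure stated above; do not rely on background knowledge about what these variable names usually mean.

Backdoor paths from Education to UnionMember (paths whose first edge points into Education):
  P1: Education <- Ability -> UrbanRes -> UnionMember
  P2: Education <- UrbanRes -> UnionMember
  P3: Education <- Tenure <- Ability -> UrbanRes -> UnionMember
  P4: Education <- Tenure <- Experience <- Ability -> UrbanRes -> UnionMember
Condition 1 (no descendant of Education in the set): holds — descendants of Education are {UnionMember}; none are in {UrbanRes}.
Condition 2 (every backdoor path blocked by {UrbanRes}):
  P1: blocked at chain node UrbanRes ∈ conditioning set.
  P2: blocked at fork node UrbanRes ∈ conditioning set.
  P3: blocked at chain node UrbanRes ∈ conditioning set.
  P4: blocked at chain node UrbanRes ∈ conditioning set.
{UrbanRes} satisfies the backdoor criterion.

Yes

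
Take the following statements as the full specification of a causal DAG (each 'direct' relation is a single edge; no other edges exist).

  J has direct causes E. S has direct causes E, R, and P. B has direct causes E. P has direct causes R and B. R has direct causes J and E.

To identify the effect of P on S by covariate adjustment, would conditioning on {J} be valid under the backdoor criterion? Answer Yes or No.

Backdoor paths from P to S (paths whose first edge points into P):
  P1: P <- B <- E -> J -> R -> S
  P2: P <- B <- E -> R -> S
  P3: P <- B <- E -> S
  P4: P <- R <- E -> S
  P5: P <- R <- J <- E -> S
  P6: P <- R -> S
Condition 1 (no descendant of P in the set): holds — descendants of P are {S}; none are in {J}.
Condition 2 (every backdoor path blocked by {J}):
  P1: blocked at chain node J ∈ conditioning set.
  P2: open — no interior node is in the conditioning set.
  P3: open — no interior node is in the conditioning set.
  P4: open — no interior node is in the conditioning set.
  P5: blocked at chain node J ∈ conditioning set.
  P6: open — no interior node is in the conditioning set.
{J} does not satisfy the backdoor criterion.

No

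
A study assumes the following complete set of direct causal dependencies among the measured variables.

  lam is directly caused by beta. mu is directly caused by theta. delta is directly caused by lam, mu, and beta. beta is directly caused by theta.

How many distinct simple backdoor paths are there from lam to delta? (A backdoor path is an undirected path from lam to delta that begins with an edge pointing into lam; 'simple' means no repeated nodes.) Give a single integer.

A backdoor path from lam to delta is any simple undirected path whose first edge points into lam (i.e. leaves lam via a parent).
Parents of lam: {beta}.
Enumerating:
  P1: lam <- beta <- theta -> mu -> delta
  P2: lam <- beta -> delta
That exhausts the simple backdoor paths. Count: 2.

2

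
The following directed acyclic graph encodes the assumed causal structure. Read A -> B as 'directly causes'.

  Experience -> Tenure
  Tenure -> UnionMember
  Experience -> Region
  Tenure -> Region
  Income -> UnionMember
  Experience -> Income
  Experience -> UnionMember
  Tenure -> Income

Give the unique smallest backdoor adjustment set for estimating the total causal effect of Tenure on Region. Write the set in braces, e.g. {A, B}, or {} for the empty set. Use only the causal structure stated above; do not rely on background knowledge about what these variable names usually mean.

{Experience}

Variables eligible for adjustment (non-descendants of Tenure, excluding Tenure and Region): {Experience}.
Backdoor paths from Tenure to Region:
  P1: Tenure <- Experience -> Region
The empty set is not sufficient: P1 (Tenure <- Experience -> Region) has no collider blocking it and no conditioned non-collider, so it is open.
Try {Experience}:
  P1: blocked at fork node Experience ∈ conditioning set.
{Experience} contains no descendant of Tenure and blocks every backdoor path.
{Experience} is the unique smallest valid adjustment set.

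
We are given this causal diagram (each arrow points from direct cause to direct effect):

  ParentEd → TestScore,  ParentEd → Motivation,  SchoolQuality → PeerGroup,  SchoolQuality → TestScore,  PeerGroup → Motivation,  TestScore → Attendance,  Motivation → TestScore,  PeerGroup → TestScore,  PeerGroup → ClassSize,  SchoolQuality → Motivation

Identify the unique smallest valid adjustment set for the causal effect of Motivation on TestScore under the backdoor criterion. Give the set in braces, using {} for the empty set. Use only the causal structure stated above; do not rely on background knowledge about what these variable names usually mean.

Variables eligible for adjustment (non-descendants of Motivation, excluding Motivation and TestScore): {ClassSize, ParentEd, PeerGroup, SchoolQuality}.
Backdoor paths from Motivation to TestScore:
  P1: Motivation <- ParentEd -> TestScore
  P2: Motivation <- SchoolQuality -> PeerGroup -> TestScore
  P3: Motivation <- SchoolQuality -> TestScore
  P4: Motivation <- PeerGroup <- SchoolQuality -> TestScore
  P5: Motivation <- PeerGroup -> TestScore
The empty set is not sufficient: P1 (Motivation <- ParentEd -> TestScore) has no collider blocking it and no conditioned non-collider, so it is open.
Try {ParentEd, PeerGroup, SchoolQuality}:
  P1: blocked at fork node ParentEd ∈ conditioning set.
  P2: blocked at fork node SchoolQuality ∈ conditioning set.
  P3: blocked at fork node SchoolQuality ∈ conditioning set.
  P4: blocked at chain node PeerGroup ∈ conditioning set.
  P5: blocked at fork node PeerGroup ∈ conditioning set.
{ParentEd, PeerGroup, SchoolQuality} contains no descendant of Motivation and blocks every backdoor path.
Every element of {ParentEd, PeerGroup, SchoolQuality} is needed (dropping ParentEd leaves P1 open; dropping PeerGroup leaves P5 open; dropping SchoolQuality leaves P3 open), so no proper subset is valid.
Among all size-3 subsets of the eligible variables, only {ParentEd, PeerGroup, SchoolQuality} blocks every backdoor path, so it is the unique smallest valid adjustment set.

{ParentEd, PeerGroup, SchoolQuality}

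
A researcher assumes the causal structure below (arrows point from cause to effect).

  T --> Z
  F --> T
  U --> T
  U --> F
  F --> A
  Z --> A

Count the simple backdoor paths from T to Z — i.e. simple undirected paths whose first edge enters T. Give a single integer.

A backdoor path from T to Z is any simple undirected path whose first edge points into T (i.e. leaves T via a parent).
Parents of T: {F, U}.
Enumerating:
  P1: T <- U -> F -> A <- Z
  P2: T <- F -> A <- Z
That exhausts the simple backdoor paths. Count: 2.

2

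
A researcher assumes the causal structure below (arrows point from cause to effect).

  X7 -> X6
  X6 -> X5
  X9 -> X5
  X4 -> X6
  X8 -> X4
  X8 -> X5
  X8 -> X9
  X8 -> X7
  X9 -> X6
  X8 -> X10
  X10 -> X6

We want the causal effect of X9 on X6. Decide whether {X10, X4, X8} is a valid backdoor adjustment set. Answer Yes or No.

Yes

Backdoor paths from X9 to X6 (paths whose first edge points into X9):
  P1: X9 <- X8 -> X10 -> X6
  P2: X9 <- X8 -> X7 -> X6
  P3: X9 <- X8 -> X4 -> X6
  P4: X9 <- X8 -> X5 <- X6
Condition 1 (no descendant of X9 in the set): holds — descendants of X9 are {X5, X6}; none are in {X10, X4, X8}.
Condition 2 (every backdoor path blocked by {X10, X4, X8}):
  P1: blocked at fork node X8 ∈ conditioning set.
  P2: blocked at fork node X8 ∈ conditioning set.
  P3: blocked at fork node X8 ∈ conditioning set.
  P4: blocked at fork node X8 ∈ conditioning set.
{X10, X4, X8} satisfies the backdoor criterion.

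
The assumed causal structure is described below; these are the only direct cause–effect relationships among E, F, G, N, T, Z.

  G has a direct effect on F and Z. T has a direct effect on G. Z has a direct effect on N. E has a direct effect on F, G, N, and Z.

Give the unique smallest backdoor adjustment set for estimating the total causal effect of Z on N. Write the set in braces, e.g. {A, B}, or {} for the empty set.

{E}

Variables eligible for adjustment (non-descendants of Z, excluding Z and N): {E, F, G, T}.
Backdoor paths from Z to N:
  P1: Z <- E -> N
  P2: Z <- G <- E -> N
  P3: Z <- G -> F <- E -> N
The empty set is not sufficient: P1 (Z <- E -> N) has no collider blocking it and no conditioned non-collider, so it is open.
Try {E}:
  P1: blocked at fork node E ∈ conditioning set.
  P2: blocked at fork node E ∈ conditioning set.
  P3: blocked at collider F (neither it nor any descendant is in the conditioning set).
{E} contains no descendant of Z and blocks every backdoor path.
No other singleton works — e.g. {T} leaves P1 open — so {E} is the unique smallest valid adjustment set.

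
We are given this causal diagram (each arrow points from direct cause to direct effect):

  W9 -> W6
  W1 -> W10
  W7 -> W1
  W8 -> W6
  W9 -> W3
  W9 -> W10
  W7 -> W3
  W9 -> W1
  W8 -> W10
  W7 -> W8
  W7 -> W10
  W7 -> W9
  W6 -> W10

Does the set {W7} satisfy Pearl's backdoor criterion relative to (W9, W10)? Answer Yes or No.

Yes

Backdoor paths from W9 to W10 (paths whose first edge points into W9):
  P1: W9 <- W7 -> W1 -> W10
  P2: W9 <- W7 -> W8 -> W6 -> W10
  P3: W9 <- W7 -> W8 -> W10
  P4: W9 <- W7 -> W10
Condition 1 (no descendant of W9 in the set): holds — descendants of W9 are {W1, W10, W3, W6}; none are in {W7}.
Condition 2 (every backdoor path blocked by {W7}):
  P1: blocked at fork node W7 ∈ conditioning set.
  P2: blocked at fork node W7 ∈ conditioning set.
  P3: blocked at fork node W7 ∈ conditioning set.
  P4: blocked at fork node W7 ∈ conditioning set.
{W7} satisfies the backdoor criterion.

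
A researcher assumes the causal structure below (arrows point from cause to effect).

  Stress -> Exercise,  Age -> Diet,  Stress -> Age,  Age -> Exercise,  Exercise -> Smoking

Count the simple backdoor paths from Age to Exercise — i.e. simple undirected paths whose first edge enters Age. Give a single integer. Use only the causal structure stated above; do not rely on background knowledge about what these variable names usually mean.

A backdoor path from Age to Exercise is any simple undirected path whose first edge points into Age (i.e. leaves Age via a parent).
Parents of Age: {Stress}.
Enumerating:
  P1: Age <- Stress -> Exercise
That exhausts the simple backdoor paths. Count: 1.

1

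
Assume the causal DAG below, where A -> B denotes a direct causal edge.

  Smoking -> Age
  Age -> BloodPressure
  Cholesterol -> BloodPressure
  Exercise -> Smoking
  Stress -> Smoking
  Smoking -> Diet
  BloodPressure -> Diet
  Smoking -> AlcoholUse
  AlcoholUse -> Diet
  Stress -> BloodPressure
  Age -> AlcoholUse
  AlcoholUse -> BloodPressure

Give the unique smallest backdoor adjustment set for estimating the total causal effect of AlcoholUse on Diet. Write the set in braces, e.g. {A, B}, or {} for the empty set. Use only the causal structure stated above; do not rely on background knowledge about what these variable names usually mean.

Variables eligible for adjustment (non-descendants of AlcoholUse, excluding AlcoholUse and Diet): {Age, Cholesterol, Exercise, Smoking, Stress}.
Backdoor paths from AlcoholUse to Diet:
  P1: AlcoholUse <- Smoking <- Stress -> BloodPressure -> Diet
  P2: AlcoholUse <- Smoking -> Age -> BloodPressure -> Diet
  P3: AlcoholUse <- Smoking -> Diet
  P4: AlcoholUse <- Age <- Smoking <- Stress -> BloodPressure -> Diet
  P5: AlcoholUse <- Age <- Smoking -> Diet
  P6: AlcoholUse <- Age -> BloodPressure <- Stress -> Smoking -> Diet
  P7: AlcoholUse <- Age -> BloodPressure -> Diet
The empty set is not sufficient: P1 (AlcoholUse <- Smoking <- Stress -> BloodPressure -> Diet) has no collider blocking it and no conditioned non-collider, so it is open.
Try {Age, Smoking}:
  P1: blocked at chain node Smoking ∈ conditioning set.
  P2: blocked at fork node Smoking ∈ conditioning set.
  P3: blocked at fork node Smoking ∈ conditioning set.
  P4: blocked at chain node Age ∈ conditioning set.
  P5: blocked at chain node Age ∈ conditioning set.
  P6: blocked at fork node Age ∈ conditioning set.
  P7: blocked at fork node Age ∈ conditioning set.
{Age, Smoking} contains no descendant of AlcoholUse and blocks every backdoor path.
Every element of {Age, Smoking} is needed (dropping Age leaves P7 open; dropping Smoking leaves P1 open), so no proper subset is valid.
Among all size-2 subsets of the eligible variables, only {Age, Smoking} blocks every backdoor path, so it is the unique smallest valid adjustment set.

{Age, Smoking}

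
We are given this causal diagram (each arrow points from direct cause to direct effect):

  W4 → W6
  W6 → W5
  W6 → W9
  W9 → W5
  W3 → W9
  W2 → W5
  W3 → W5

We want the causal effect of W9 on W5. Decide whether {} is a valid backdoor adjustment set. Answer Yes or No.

Backdoor paths from W9 to W5 (paths whose first edge points into W9):
  P1: W9 <- W3 -> W5
  P2: W9 <- W6 -> W5
Condition 1 (no descendant of W9 in the set): holds — descendants of W9 are {W5}; none are in {}.
Condition 2 (every backdoor path blocked by {}):
  P1: open — no interior node is in the conditioning set.
  P2: open — no interior node is in the conditioning set.
{} does not satisfy the backdoor criterion.

No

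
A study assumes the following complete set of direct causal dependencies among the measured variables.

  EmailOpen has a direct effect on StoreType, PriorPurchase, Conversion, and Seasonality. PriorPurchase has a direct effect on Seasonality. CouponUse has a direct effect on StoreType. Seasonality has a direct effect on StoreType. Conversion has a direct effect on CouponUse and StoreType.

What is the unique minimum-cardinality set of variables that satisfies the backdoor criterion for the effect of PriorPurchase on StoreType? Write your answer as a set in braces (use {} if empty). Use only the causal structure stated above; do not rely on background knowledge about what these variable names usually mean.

{EmailOpen}

Variables eligible for adjustment (non-descendants of PriorPurchase, excluding PriorPurchase and StoreType): {Conversion, CouponUse, EmailOpen}.
Backdoor paths from PriorPurchase to StoreType:
  P1: PriorPurchase <- EmailOpen -> Conversion -> CouponUse -> StoreType
  P2: PriorPurchase <- EmailOpen -> Conversion -> StoreType
  P3: PriorPurchase <- EmailOpen -> Seasonality -> StoreType
  P4: PriorPurchase <- EmailOpen -> StoreType
The empty set is not sufficient: P1 (PriorPurchase <- EmailOpen -> Conversion -> CouponUse -> StoreType) has no collider blocking it and no conditioned non-collider, so it is open.
Try {EmailOpen}:
  P1: blocked at fork node EmailOpen ∈ conditioning set.
  P2: blocked at fork node EmailOpen ∈ conditioning set.
  P3: blocked at fork node EmailOpen ∈ conditioning set.
  P4: blocked at fork node EmailOpen ∈ conditioning set.
{EmailOpen} contains no descendant of PriorPurchase and blocks every backdoor path.
No other singleton works — e.g. {Conversion} leaves P3 open — so {EmailOpen} is the unique smallest valid adjustment set.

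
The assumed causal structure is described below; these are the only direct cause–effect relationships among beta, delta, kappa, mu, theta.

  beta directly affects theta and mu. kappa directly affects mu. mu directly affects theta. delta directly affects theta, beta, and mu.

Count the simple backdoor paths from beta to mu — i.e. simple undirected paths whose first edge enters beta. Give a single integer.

A backdoor path from beta to mu is any simple undirected path whose first edge points into beta (i.e. leaves beta via a parent).
Parents of beta: {delta}.
Enumerating:
  P1: beta <- delta -> mu
  P2: beta <- delta -> theta <- mu
That exhausts the simple backdoor paths. Count: 2.

2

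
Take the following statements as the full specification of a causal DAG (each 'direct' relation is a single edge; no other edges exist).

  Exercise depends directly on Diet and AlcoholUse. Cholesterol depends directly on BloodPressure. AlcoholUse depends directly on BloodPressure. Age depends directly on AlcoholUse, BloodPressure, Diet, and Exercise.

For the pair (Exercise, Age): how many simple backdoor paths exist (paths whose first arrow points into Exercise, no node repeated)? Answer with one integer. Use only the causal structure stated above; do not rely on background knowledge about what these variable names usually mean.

A backdoor path from Exercise to Age is any simple undirected path whose first edge points into Exercise (i.e. leaves Exercise via a parent).
Parents of Exercise: {AlcoholUse, Diet}.
Enumerating:
  P1: Exercise <- AlcoholUse <- BloodPressure -> Age
  P2: Exercise <- AlcoholUse -> Age
  P3: Exercise <- Diet -> Age
That exhausts the simple backdoor paths. Count: 3.

3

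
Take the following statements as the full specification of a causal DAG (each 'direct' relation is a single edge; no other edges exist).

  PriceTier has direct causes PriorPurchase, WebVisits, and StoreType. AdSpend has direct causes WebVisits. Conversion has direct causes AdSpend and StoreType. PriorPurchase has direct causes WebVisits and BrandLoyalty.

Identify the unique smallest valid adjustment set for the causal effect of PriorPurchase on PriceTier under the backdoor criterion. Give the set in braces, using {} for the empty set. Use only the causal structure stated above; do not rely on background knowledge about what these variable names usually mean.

Variables eligible for adjustment (non-descendants of PriorPurchase, excluding PriorPurchase and PriceTier): {AdSpend, BrandLoyalty, Conversion, StoreType, WebVisits}.
Backdoor paths from PriorPurchase to PriceTier:
  P1: PriorPurchase <- WebVisits -> AdSpend -> Conversion <- StoreType -> PriceTier
  P2: PriorPurchase <- WebVisits -> PriceTier
The empty set is not sufficient: P2 (PriorPurchase <- WebVisits -> PriceTier) has no collider blocking it and no conditioned non-collider, so it is open.
Try {WebVisits}:
  P1: blocked at fork node WebVisits ∈ conditioning set.
  P2: blocked at fork node WebVisits ∈ conditioning set.
{WebVisits} contains no descendant of PriorPurchase and blocks every backdoor path.
No other singleton works — e.g. {BrandLoyalty} leaves P2 open — so {WebVisits} is the unique smallest valid adjustment set.

{WebVisits}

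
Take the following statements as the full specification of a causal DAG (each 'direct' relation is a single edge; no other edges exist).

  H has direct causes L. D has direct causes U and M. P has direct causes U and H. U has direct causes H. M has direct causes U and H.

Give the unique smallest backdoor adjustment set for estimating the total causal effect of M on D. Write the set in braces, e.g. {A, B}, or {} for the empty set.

Variables eligible for adjustment (non-descendants of M, excluding M and D): {H, L, P, U}.
Backdoor paths from M to D:
  P1: M <- H -> U -> D
  P2: M <- H -> P <- U -> D
  P3: M <- U -> D
The empty set is not sufficient: P1 (M <- H -> U -> D) has no collider blocking it and no conditioned non-collider, so it is open.
Try {U}:
  P1: blocked at chain node U ∈ conditioning set.
  P2: blocked at collider P (neither it nor any descendant is in the conditioning set).
  P3: blocked at fork node U ∈ conditioning set.
{U} contains no descendant of M and blocks every backdoor path.
No other singleton works — e.g. {L} leaves P1 open — so {U} is the unique smallest valid adjustment set.

{U}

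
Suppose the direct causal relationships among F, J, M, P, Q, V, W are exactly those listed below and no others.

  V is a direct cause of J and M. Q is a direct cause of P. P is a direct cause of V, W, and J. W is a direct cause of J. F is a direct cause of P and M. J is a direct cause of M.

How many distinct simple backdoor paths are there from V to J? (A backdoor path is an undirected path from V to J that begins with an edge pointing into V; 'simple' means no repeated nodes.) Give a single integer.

3

A backdoor path from V to J is any simple undirected path whose first edge points into V (i.e. leaves V via a parent).
Parents of V: {P}.
Enumerating:
  P1: V <- P <- F -> M <- J
  P2: V <- P -> W -> J
  P3: V <- P -> J
That exhausts the simple backdoor paths. Count: 3.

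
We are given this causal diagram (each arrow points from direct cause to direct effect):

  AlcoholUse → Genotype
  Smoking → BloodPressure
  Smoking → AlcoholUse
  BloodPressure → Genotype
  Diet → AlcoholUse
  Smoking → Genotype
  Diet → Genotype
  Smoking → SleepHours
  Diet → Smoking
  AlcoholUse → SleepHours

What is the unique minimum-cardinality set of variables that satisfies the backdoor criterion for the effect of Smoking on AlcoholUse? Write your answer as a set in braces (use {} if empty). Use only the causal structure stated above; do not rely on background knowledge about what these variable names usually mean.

{Diet}

Variables eligible for adjustment (non-descendants of Smoking, excluding Smoking and AlcoholUse): {Diet}.
Backdoor paths from Smoking to AlcoholUse:
  P1: Smoking <- Diet -> AlcoholUse
  P2: Smoking <- Diet -> Genotype <- AlcoholUse
The empty set is not sufficient: P1 (Smoking <- Diet -> AlcoholUse) has no collider blocking it and no conditioned non-collider, so it is open.
Try {Diet}:
  P1: blocked at fork node Diet ∈ conditioning set.
  P2: blocked at fork node Diet ∈ conditioning set.
{Diet} contains no descendant of Smoking and blocks every backdoor path.
{Diet} is the unique smallest valid adjustment set.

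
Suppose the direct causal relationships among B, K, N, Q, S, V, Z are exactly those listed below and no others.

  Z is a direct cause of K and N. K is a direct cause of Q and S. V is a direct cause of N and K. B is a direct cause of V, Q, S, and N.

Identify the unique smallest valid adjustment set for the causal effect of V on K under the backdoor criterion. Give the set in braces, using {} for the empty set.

{}

Variables eligible for adjustment (non-descendants of V, excluding V and K): {B, Z}.
Backdoor paths from V to K:
  P1: V <- B -> N <- Z -> K
  P2: V <- B -> Q <- K
  P3: V <- B -> S <- K
Each backdoor path contains an unconditioned collider, so every path is already blocked with the empty conditioning set:
  P1: blocked at collider N (neither it nor any descendant is in the conditioning set).
  P2: blocked at collider Q (neither it nor any descendant is in the conditioning set).
  P3: blocked at collider S (neither it nor any descendant is in the conditioning set).
The empty set is therefore the unique smallest valid set.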